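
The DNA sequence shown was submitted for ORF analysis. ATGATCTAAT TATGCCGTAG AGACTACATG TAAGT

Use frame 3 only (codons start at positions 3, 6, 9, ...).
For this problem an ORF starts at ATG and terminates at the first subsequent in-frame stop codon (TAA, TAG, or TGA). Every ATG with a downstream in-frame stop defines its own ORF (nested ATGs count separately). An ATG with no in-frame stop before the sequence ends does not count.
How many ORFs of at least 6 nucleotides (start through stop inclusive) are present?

Frame 3: GAT CTA ATT ATG CCG TAG AGA CTA CAT GTA AGT — ATG at 12, stop TAG at 18 → 9 nt.
ORFs ≥ 6 nucleotides: frame 3 12–20 (9 nucleotides). Count = 1.

1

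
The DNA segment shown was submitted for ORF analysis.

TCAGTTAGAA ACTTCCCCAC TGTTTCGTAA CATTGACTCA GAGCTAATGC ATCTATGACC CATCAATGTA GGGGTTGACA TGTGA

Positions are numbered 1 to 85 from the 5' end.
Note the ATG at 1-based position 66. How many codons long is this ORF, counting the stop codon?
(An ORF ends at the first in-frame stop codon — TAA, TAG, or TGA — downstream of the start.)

2

Codons from position 66: ATG (66–68), TAG (69–71).
TAG is the first in-frame stop; that's 2 codons including the stop.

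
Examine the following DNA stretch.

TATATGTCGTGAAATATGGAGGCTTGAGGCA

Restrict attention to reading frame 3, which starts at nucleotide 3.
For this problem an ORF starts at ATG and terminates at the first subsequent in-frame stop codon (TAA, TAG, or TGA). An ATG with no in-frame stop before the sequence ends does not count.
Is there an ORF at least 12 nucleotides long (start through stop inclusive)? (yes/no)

no

Frame 3: TAT GTC GTG AAA TAT GGA GGC TTG AGG — no ATG→stop ORF.
Largest ORF found is 0 nucleotides < 12, so no.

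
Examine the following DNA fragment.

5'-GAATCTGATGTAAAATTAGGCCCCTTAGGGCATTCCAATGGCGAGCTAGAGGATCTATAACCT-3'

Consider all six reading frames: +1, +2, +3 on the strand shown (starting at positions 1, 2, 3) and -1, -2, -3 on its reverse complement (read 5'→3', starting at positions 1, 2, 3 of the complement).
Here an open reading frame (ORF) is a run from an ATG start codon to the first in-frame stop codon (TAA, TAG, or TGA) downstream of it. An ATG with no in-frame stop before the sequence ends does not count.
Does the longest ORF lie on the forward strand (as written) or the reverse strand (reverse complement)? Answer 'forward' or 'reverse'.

Reverse complement (5'→3'): AGGTTATAGATCCTCTAGCTCGCCATTGGAATGCCCTAAGGGGCCTAATTTTACATCAGATTC
Frame +1: GAA TCT GAT GTA AAA TTA GGC CCC TTA GGG CAT TCC AAT GGC GAG CTA GAG GAT CTA TAA CCT — no ATG→stop ORF.
Frame +2: AAT CTG ATG TAA AAT TAG GCC CCT TAG GGC ATT CCA ATG GCG AGC TAG AGG ATC TAT AAC — ATG at 8, stop TAA at 11 → 6 nt; ATG at 38, stop TAG at 47 → 12 nt.
Frame +3: ATC TGA TGT AAA ATT AGG CCC CTT AGG GCA TTC CAA TGG CGA GCT AGA GGA TCT ATA ACC — no ATG→stop ORF.
Frame -1: AGG TTA TAG ATC CTC TAG CTC GCC ATT GGA ATG CCC TAA GGG GCC TAA TTT TAC ATC AGA TTC — ATG at 31, stop TAA at 37 → 9 nt.
Frame -2: GGT TAT AGA TCC TCT AGC TCG CCA TTG GAA TGC CCT AAG GGG CCT AAT TTT ACA TCA GAT — no ATG→stop ORF.
Frame -3: GTT ATA GAT CCT CTA GCT CGC CAT TGG AAT GCC CTA AGG GGC CTA ATT TTA CAT CAG ATT — no ATG→stop ORF.
Forward-strand max 12 nt; reverse-strand max 9 nt. The forward strand has the longer ORF.

forward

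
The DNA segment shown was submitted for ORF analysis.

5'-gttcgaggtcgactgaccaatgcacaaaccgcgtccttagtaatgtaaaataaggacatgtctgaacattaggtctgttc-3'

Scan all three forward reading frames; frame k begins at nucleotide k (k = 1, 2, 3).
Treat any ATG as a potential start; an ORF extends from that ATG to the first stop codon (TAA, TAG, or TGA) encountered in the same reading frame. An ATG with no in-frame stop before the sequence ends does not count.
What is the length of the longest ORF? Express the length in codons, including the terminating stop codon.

Frame 1: GTT CGA GGT CGA CTG ACC AAT GCA CAA ACC GCG TCC TTA GTA ATG TAA AAT AAG GAC ATG TCT GAA CAT TAG GTC TGT — ATG at 43, stop TAA at 46 → 6 nt; ATG at 58, stop TAG at 70 → 15 nt.
Frame 2: TTC GAG GTC GAC TGA CCA ATG CAC AAA CCG CGT CCT TAG TAA TGT AAA ATA AGG ACA TGT CTG AAC ATT AGG TCT GTT — ATG at 20, stop TAG at 38 → 21 nt.
Frame 3: TCG AGG TCG ACT GAC CAA TGC ACA AAC CGC GTC CTT AGT AAT GTA AAA TAA GGA CAT GTC TGA ACA TTA GGT CTG TTC — no ATG→stop ORF.
Longest: frame 2, positions 20–40, 21 nt = 7 codons = 6 aa. → 7 codons.

7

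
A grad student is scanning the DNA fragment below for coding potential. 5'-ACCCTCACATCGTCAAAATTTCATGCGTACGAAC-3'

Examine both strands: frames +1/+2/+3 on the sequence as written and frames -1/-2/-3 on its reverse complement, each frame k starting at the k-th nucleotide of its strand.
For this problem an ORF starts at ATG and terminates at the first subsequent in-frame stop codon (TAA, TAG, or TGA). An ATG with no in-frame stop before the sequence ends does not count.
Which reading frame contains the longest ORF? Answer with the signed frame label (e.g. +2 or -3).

Reverse complement (5'→3'): GTTCGTACGCATGAAATTTTGACGATGTGAGGGT
Frame +1: ACC CTC ACA TCG TCA AAA TTT CAT GCG TAC GAA — no ATG→stop ORF.
Frame +2: CCC TCA CAT CGT CAA AAT TTC ATG CGT ACG AAC — no ATG→stop ORF.
Frame +3: CCT CAC ATC GTC AAA ATT TCA TGC GTA CGA — no ATG→stop ORF.
Frame -1: GTT CGT ACG CAT GAA ATT TTG ACG ATG TGA GGG — ATG at 25, stop TGA at 28 → 6 nt.
Frame -2: TTC GTA CGC ATG AAA TTT TGA CGA TGT GAG GGT — ATG at 11, stop TGA at 20 → 12 nt.
Frame -3: TCG TAC GCA TGA AAT TTT GAC GAT GTG AGG — no ATG→stop ORF.
Longest ORF is 12 nt in frame -2 (positions 11–22).

-2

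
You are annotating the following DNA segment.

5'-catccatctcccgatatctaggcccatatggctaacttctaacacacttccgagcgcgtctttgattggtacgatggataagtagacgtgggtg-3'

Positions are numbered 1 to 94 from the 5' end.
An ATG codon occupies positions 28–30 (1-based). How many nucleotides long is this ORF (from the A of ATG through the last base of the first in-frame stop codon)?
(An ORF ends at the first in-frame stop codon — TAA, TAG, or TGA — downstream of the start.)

15

Codons from position 28: ATG (28–30), GCT (31–33), AAC (34–36), TTC (37–39), TAA (40–42).
TAA is the first in-frame stop; ORF spans 28–42, 15 nucleotides.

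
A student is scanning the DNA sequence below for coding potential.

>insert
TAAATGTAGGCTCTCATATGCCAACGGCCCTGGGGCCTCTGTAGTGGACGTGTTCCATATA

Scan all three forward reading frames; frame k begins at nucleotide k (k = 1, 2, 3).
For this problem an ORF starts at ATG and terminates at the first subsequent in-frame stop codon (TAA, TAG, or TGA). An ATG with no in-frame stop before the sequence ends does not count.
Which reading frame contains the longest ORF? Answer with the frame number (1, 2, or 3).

Frame 1: TAA ATG TAG GCT CTC ATA TGC CAA CGG CCC TGG GGC CTC TGT AGT GGA CGT GTT CCA TAT — ATG at 4, stop TAG at 7 → 6 nt.
Frame 2: AAA TGT AGG CTC TCA TAT GCC AAC GGC CCT GGG GCC TCT GTA GTG GAC GTG TTC CAT ATA — no ATG→stop ORF.
Frame 3: AAT GTA GGC TCT CAT ATG CCA ACG GCC CTG GGG CCT CTG TAG TGG ACG TGT TCC ATA — ATG at 18, stop TAG at 42 → 27 nt.
Longest ORF is 27 nt in frame 3 (positions 18–44).

3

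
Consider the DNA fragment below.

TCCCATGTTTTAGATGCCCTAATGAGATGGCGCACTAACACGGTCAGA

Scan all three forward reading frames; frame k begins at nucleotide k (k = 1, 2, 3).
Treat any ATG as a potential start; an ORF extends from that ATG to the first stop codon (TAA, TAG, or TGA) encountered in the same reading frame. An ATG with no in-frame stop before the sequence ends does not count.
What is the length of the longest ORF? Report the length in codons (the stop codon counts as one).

4

Frame 1: TCC CAT GTT TTA GAT GCC CTA ATG AGA TGG CGC ACT AAC ACG GTC AGA — no ATG→stop ORF.
Frame 2: CCC ATG TTT TAG ATG CCC TAA TGA GAT GGC GCA CTA ACA CGG TCA — ATG at 5, stop TAG at 11 → 9 nt; ATG at 14, stop TAA at 20 → 9 nt.
Frame 3: CCA TGT TTT AGA TGC CCT AAT GAG ATG GCG CAC TAA CAC GGT CAG — ATG at 27, stop TAA at 36 → 12 nt.
Longest: frame 3, positions 27–38, 12 nt = 4 codons = 3 aa. → 4 codons.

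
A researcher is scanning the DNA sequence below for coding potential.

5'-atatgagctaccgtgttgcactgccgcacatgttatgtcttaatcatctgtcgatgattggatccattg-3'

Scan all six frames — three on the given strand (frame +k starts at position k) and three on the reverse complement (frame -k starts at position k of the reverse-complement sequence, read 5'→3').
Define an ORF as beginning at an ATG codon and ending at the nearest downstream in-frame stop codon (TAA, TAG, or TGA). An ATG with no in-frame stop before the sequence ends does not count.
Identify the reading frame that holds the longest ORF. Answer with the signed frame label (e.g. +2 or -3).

-3

Reverse complement (5'→3'): CAATGGATCCAATCATCGACAGATGATTAAGACATAACATGTGCGGCAGTGCAACACGGTAGCTCATAT
Frame +1: ATA TGA GCT ACC GTG TTG CAC TGC CGC ACA TGT TAT GTC TTA ATC ATC TGT CGA TGA TTG GAT CCA TTG — no ATG→stop ORF.
Frame +2: TAT GAG CTA CCG TGT TGC ACT GCC GCA CAT GTT ATG TCT TAA TCA TCT GTC GAT GAT TGG ATC CAT — ATG at 35, stop TAA at 41 → 9 nt.
Frame +3: ATG AGC TAC CGT GTT GCA CTG CCG CAC ATG TTA TGT CTT AAT CAT CTG TCG ATG ATT GGA TCC ATT — no ATG→stop ORF.
Frame -1: CAA TGG ATC CAA TCA TCG ACA GAT GAT TAA GAC ATA ACA TGT GCG GCA GTG CAA CAC GGT AGC TCA TAT — no ATG→stop ORF.
Frame -2: AAT GGA TCC AAT CAT CGA CAG ATG ATT AAG ACA TAA CAT GTG CGG CAG TGC AAC ACG GTA GCT CAT — ATG at 23, stop TAA at 35 → 15 nt.
Frame -3: ATG GAT CCA ATC ATC GAC AGA TGA TTA AGA CAT AAC ATG TGC GGC AGT GCA ACA CGG TAG CTC ATA — ATG at 3, stop TGA at 24 → 24 nt; ATG at 39, stop TAG at 60 → 24 nt.
Longest ORF is 24 nt in frame -3 (positions 3–26).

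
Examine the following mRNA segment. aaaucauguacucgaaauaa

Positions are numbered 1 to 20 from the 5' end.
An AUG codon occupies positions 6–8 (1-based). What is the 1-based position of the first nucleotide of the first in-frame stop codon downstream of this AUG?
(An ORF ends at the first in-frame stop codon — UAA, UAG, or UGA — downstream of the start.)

Codons from position 6: AUG (6–8), UAC (9–11), UCG (12–14), AAA (15–17), UAA (18–20).
UAA is a stop codon; it begins at position 18.

18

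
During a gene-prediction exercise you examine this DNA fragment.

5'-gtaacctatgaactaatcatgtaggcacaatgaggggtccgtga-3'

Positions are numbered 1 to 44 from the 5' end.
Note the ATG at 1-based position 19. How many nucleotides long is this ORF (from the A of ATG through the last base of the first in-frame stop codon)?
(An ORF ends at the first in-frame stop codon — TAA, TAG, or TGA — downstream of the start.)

Codons from position 19: ATG (19–21), TAG (22–24).
TAG is the first in-frame stop; ORF spans 19–24, 6 nucleotides.

6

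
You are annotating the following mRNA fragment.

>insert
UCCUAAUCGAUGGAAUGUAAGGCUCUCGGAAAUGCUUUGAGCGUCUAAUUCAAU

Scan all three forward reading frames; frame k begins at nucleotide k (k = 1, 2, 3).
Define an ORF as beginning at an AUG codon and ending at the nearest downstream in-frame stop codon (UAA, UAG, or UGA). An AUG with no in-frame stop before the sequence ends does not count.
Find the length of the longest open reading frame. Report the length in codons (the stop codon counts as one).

Frame 1: UCC UAA UCG AUG GAA UGU AAG GCU CUC GGA AAU GCU UUG AGC GUC UAA UUC AAU — AUG at 10, stop UAA at 46 → 39 nt.
Frame 2: CCU AAU CGA UGG AAU GUA AGG CUC UCG GAA AUG CUU UGA GCG UCU AAU UCA — AUG at 32, stop UGA at 38 → 9 nt.
Frame 3: CUA AUC GAU GGA AUG UAA GGC UCU CGG AAA UGC UUU GAG CGU CUA AUU CAA — AUG at 15, stop UAA at 18 → 6 nt.
Longest: frame 1, positions 10–48, 39 nt = 13 codons = 12 aa. → 13 codons.

13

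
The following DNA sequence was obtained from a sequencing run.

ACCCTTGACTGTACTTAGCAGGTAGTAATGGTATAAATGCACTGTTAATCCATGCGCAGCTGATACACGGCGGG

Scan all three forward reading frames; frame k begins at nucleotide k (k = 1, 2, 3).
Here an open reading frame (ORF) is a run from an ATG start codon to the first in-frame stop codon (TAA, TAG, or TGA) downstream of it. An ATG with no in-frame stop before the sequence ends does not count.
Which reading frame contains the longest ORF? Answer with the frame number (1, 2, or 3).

Frame 1: ACC CTT GAC TGT ACT TAG CAG GTA GTA ATG GTA TAA ATG CAC TGT TAA TCC ATG CGC AGC TGA TAC ACG GCG — ATG at 28, stop TAA at 34 → 9 nt; ATG at 37, stop TAA at 46 → 12 nt; ATG at 52, stop TGA at 61 → 12 nt.
Frame 2: CCC TTG ACT GTA CTT AGC AGG TAG TAA TGG TAT AAA TGC ACT GTT AAT CCA TGC GCA GCT GAT ACA CGG CGG — no ATG→stop ORF.
Frame 3: CCT TGA CTG TAC TTA GCA GGT AGT AAT GGT ATA AAT GCA CTG TTA ATC CAT GCG CAG CTG ATA CAC GGC GGG — no ATG→stop ORF.
Longest ORF is 12 nt in frame 1 (positions 37–48).

1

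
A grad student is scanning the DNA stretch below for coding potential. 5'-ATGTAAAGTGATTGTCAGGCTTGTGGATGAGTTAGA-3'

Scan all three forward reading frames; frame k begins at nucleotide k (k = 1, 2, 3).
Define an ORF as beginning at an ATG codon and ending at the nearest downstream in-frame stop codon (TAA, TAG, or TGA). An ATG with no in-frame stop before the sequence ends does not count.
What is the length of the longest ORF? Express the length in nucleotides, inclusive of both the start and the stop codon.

Frame 1: ATG TAA AGT GAT TGT CAG GCT TGT GGA TGA GTT AGA — ATG at 1, stop TAA at 4 → 6 nt.
Frame 2: TGT AAA GTG ATT GTC AGG CTT GTG GAT GAG TTA — no ATG→stop ORF.
Frame 3: GTA AAG TGA TTG TCA GGC TTG TGG ATG AGT TAG — ATG at 27, stop TAG at 33 → 9 nt.
Longest: frame 3, positions 27–35, 9 nt = 3 codons = 2 aa. → 9 nucleotides.

9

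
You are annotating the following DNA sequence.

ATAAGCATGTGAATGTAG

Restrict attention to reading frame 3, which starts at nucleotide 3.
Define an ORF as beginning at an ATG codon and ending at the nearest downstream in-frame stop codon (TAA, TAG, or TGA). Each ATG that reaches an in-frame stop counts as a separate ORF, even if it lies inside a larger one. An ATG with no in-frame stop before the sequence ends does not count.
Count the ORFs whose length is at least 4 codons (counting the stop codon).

0

Frame 3: AAG CAT GTG AAT GTA — no ATG→stop ORF.
No ORF reaches 4 codons. Count = 0.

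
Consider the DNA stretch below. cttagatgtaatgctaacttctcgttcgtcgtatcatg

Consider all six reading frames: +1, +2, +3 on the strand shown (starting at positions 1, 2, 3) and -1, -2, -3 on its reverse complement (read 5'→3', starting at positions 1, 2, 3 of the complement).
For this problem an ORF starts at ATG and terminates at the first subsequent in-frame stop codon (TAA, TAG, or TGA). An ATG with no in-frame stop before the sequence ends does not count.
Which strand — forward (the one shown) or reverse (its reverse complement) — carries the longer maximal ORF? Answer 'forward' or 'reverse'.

reverse

Reverse complement (5'→3'): CATGATACGACGAACGAGAAGTTAGCATTACATCTAAG
Frame +1: CTT AGA TGT AAT GCT AAC TTC TCG TTC GTC GTA TCA — no ATG→stop ORF.
Frame +2: TTA GAT GTA ATG CTA ACT TCT CGT TCG TCG TAT CAT — no ATG→stop ORF.
Frame +3: TAG ATG TAA TGC TAA CTT CTC GTT CGT CGT ATC ATG — ATG at 6, stop TAA at 9 → 6 nt.
Frame -1: CAT GAT ACG ACG AAC GAG AAG TTA GCA TTA CAT CTA — no ATG→stop ORF.
Frame -2: ATG ATA CGA CGA ACG AGA AGT TAG CAT TAC ATC TAA — ATG at 2, stop TAG at 23 → 24 nt.
Frame -3: TGA TAC GAC GAA CGA GAA GTT AGC ATT ACA TCT AAG — no ATG→stop ORF.
Forward-strand max 6 nt; reverse-strand max 24 nt. The reverse strand has the longer ORF.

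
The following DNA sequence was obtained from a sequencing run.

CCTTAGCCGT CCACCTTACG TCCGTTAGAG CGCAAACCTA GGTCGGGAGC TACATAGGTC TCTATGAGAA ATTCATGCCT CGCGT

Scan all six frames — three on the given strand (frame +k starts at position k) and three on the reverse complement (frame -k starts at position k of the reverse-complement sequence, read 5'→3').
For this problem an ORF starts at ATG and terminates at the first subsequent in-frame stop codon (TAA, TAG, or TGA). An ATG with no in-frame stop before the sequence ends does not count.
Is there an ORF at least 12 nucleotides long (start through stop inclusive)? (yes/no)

yes

Reverse complement (5'→3'): ACGCGAGGCATGAATTTCTCATAGAGACCTATGTAGCTCCCGACCTAGGTTTGCGCTCTAACGGACGTAAGGTGGACGGCTAAGG
Frame +1: CCT TAG CCG TCC ACC TTA CGT CCG TTA GAG CGC AAA CCT AGG TCG GGA GCT ACA TAG GTC TCT ATG AGA AAT TCA TGC CTC GCG — no ATG→stop ORF.
Frame +2: CTT AGC CGT CCA CCT TAC GTC CGT TAG AGC GCA AAC CTA GGT CGG GAG CTA CAT AGG TCT CTA TGA GAA ATT CAT GCC TCG CGT — no ATG→stop ORF.
Frame +3: TTA GCC GTC CAC CTT ACG TCC GTT AGA GCG CAA ACC TAG GTC GGG AGC TAC ATA GGT CTC TAT GAG AAA TTC ATG CCT CGC — no ATG→stop ORF.
Frame -1: ACG CGA GGC ATG AAT TTC TCA TAG AGA CCT ATG TAG CTC CCG ACC TAG GTT TGC GCT CTA ACG GAC GTA AGG TGG ACG GCT AAG — ATG at 10, stop TAG at 22 → 15 nt; ATG at 31, stop TAG at 34 → 6 nt.
Frame -2: CGC GAG GCA TGA ATT TCT CAT AGA GAC CTA TGT AGC TCC CGA CCT AGG TTT GCG CTC TAA CGG ACG TAA GGT GGA CGG CTA AGG — no ATG→stop ORF.
Frame -3: GCG AGG CAT GAA TTT CTC ATA GAG ACC TAT GTA GCT CCC GAC CTA GGT TTG CGC TCT AAC GGA CGT AAG GTG GAC GGC TAA — no ATG→stop ORF.
Frame -1 has an ORF of 15 nucleotides (positions 10–24) ≥ 12, so yes.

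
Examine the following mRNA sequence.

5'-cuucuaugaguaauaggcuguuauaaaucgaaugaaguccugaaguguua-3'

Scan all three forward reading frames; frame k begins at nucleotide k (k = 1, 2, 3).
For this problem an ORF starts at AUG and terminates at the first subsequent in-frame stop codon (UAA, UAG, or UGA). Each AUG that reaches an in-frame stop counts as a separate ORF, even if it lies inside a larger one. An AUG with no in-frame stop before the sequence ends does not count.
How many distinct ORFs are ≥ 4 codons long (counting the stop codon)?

2

Frame 1: CUU CUA UGA GUA AUA GGC UGU UAU AAA UCG AAU GAA GUC CUG AAG UGU — no AUG→stop ORF.
Frame 2: UUC UAU GAG UAA UAG GCU GUU AUA AAU CGA AUG AAG UCC UGA AGU GUU — AUG at 32, stop UGA at 41 → 12 nt.
Frame 3: UCU AUG AGU AAU AGG CUG UUA UAA AUC GAA UGA AGU CCU GAA GUG UUA — AUG at 6, stop UAA at 24 → 21 nt.
ORFs ≥ 4 codons: frame 2 32–43 (4 codons), frame 3 6–26 (7 codons). Count = 2.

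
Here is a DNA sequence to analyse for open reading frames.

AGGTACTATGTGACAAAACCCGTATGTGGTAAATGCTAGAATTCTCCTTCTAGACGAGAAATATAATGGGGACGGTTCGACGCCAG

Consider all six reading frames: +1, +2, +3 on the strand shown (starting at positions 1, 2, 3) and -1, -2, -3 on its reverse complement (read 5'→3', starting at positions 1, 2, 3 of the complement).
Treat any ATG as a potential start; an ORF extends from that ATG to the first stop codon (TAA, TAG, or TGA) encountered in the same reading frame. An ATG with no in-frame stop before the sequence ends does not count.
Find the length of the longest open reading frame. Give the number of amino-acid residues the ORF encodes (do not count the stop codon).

6

Reverse complement (5'→3'): CTGGCGTCGAACCGTCCCCATTATATTTCTCGTCTAGAAGGAGAATTCTAGCATTTACCACATACGGGTTTTGTCACATAGTACCT
Frame +1: AGG TAC TAT GTG ACA AAA CCC GTA TGT GGT AAA TGC TAG AAT TCT CCT TCT AGA CGA GAA ATA TAA TGG GGA CGG TTC GAC GCC — no ATG→stop ORF.
Frame +2: GGT ACT ATG TGA CAA AAC CCG TAT GTG GTA AAT GCT AGA ATT CTC CTT CTA GAC GAG AAA TAT AAT GGG GAC GGT TCG ACG CCA — ATG at 8, stop TGA at 11 → 6 nt.
Frame +3: GTA CTA TGT GAC AAA ACC CGT ATG TGG TAA ATG CTA GAA TTC TCC TTC TAG ACG AGA AAT ATA ATG GGG ACG GTT CGA CGC CAG — ATG at 24, stop TAA at 30 → 9 nt; ATG at 33, stop TAG at 51 → 21 nt.
Frame -1: CTG GCG TCG AAC CGT CCC CAT TAT ATT TCT CGT CTA GAA GGA GAA TTC TAG CAT TTA CCA CAT ACG GGT TTT GTC ACA TAG TAC — no ATG→stop ORF.
Frame -2: TGG CGT CGA ACC GTC CCC ATT ATA TTT CTC GTC TAG AAG GAG AAT TCT AGC ATT TAC CAC ATA CGG GTT TTG TCA CAT AGT ACC — no ATG→stop ORF.
Frame -3: GGC GTC GAA CCG TCC CCA TTA TAT TTC TCG TCT AGA AGG AGA ATT CTA GCA TTT ACC ACA TAC GGG TTT TGT CAC ATA GTA CCT — no ATG→stop ORF.
Longest: frame +3, positions 33–53, 21 nt = 7 codons = 6 aa. → 6 amino acids.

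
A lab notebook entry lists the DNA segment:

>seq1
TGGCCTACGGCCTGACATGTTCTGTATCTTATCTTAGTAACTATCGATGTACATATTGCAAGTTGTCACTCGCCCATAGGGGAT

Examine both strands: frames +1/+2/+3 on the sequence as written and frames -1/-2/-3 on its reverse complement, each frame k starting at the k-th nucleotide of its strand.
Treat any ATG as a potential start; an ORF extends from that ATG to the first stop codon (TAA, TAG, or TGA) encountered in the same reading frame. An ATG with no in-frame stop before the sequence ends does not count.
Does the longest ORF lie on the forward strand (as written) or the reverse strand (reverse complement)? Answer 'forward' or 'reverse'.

Reverse complement (5'→3'): ATCCCCTATGGGCGAGTGACAACTTGCAATATGTACATCGATAGTTACTAAGATAAGATACAGAACATGTCAGGCCGTAGGCCA
Frame +1: TGG CCT ACG GCC TGA CAT GTT CTG TAT CTT ATC TTA GTA ACT ATC GAT GTA CAT ATT GCA AGT TGT CAC TCG CCC ATA GGG GAT — no ATG→stop ORF.
Frame +2: GGC CTA CGG CCT GAC ATG TTC TGT ATC TTA TCT TAG TAA CTA TCG ATG TAC ATA TTG CAA GTT GTC ACT CGC CCA TAG GGG — ATG at 17, stop TAG at 35 → 21 nt; ATG at 47, stop TAG at 77 → 33 nt.
Frame +3: GCC TAC GGC CTG ACA TGT TCT GTA TCT TAT CTT AGT AAC TAT CGA TGT ACA TAT TGC AAG TTG TCA CTC GCC CAT AGG GGA — no ATG→stop ORF.
Frame -1: ATC CCC TAT GGG CGA GTG ACA ACT TGC AAT ATG TAC ATC GAT AGT TAC TAA GAT AAG ATA CAG AAC ATG TCA GGC CGT AGG CCA — ATG at 31, stop TAA at 49 → 21 nt.
Frame -2: TCC CCT ATG GGC GAG TGA CAA CTT GCA ATA TGT ACA TCG ATA GTT ACT AAG ATA AGA TAC AGA ACA TGT CAG GCC GTA GGC — ATG at 8, stop TGA at 17 → 12 nt.
Frame -3: CCC CTA TGG GCG AGT GAC AAC TTG CAA TAT GTA CAT CGA TAG TTA CTA AGA TAA GAT ACA GAA CAT GTC AGG CCG TAG GCC — no ATG→stop ORF.
Forward-strand max 33 nt; reverse-strand max 21 nt. The forward strand has the longer ORF.

forward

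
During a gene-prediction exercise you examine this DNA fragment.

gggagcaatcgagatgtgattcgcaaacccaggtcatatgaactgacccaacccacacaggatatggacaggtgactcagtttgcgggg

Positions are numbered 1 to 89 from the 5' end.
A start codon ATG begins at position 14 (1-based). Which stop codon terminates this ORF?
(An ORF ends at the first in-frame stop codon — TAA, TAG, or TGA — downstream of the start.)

Codons from position 14: ATG (14–16), TGA (17–19).
The first in-frame stop codon is TGA.

TGA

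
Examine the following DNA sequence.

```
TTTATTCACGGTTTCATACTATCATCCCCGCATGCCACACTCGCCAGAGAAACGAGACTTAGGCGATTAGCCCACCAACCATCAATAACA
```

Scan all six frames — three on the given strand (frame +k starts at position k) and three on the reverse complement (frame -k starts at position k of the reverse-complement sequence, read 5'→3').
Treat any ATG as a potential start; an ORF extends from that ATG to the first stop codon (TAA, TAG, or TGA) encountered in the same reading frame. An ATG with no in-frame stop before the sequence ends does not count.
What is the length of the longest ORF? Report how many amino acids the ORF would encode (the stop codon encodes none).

Reverse complement (5'→3'): TGTTATTGATGGTTGGTGGGCTAATCGCCTAAGTCTCGTTTCTCTGGCGAGTGTGGCATGCGGGGATGATAGTATGAAACCGTGAATAAA
Frame +1: TTT ATT CAC GGT TTC ATA CTA TCA TCC CCG CAT GCC ACA CTC GCC AGA GAA ACG AGA CTT AGG CGA TTA GCC CAC CAA CCA TCA ATA ACA — no ATG→stop ORF.
Frame +2: TTA TTC ACG GTT TCA TAC TAT CAT CCC CGC ATG CCA CAC TCG CCA GAG AAA CGA GAC TTA GGC GAT TAG CCC ACC AAC CAT CAA TAA — ATG at 32, stop TAG at 68 → 39 nt.
Frame +3: TAT TCA CGG TTT CAT ACT ATC ATC CCC GCA TGC CAC ACT CGC CAG AGA AAC GAG ACT TAG GCG ATT AGC CCA CCA ACC ATC AAT AAC — no ATG→stop ORF.
Frame -1: TGT TAT TGA TGG TTG GTG GGC TAA TCG CCT AAG TCT CGT TTC TCT GGC GAG TGT GGC ATG CGG GGA TGA TAG TAT GAA ACC GTG AAT AAA — ATG at 58, stop TGA at 67 → 12 nt.
Frame -2: GTT ATT GAT GGT TGG TGG GCT AAT CGC CTA AGT CTC GTT TCT CTG GCG AGT GTG GCA TGC GGG GAT GAT AGT ATG AAA CCG TGA ATA — ATG at 74, stop TGA at 83 → 12 nt.
Frame -3: TTA TTG ATG GTT GGT GGG CTA ATC GCC TAA GTC TCG TTT CTC TGG CGA GTG TGG CAT GCG GGG ATG ATA GTA TGA AAC CGT GAA TAA — ATG at 9, stop TAA at 30 → 24 nt; ATG at 66, stop TGA at 75 → 12 nt.
Longest: frame +2, positions 32–70, 39 nt = 13 codons = 12 aa. → 12 amino acids.

12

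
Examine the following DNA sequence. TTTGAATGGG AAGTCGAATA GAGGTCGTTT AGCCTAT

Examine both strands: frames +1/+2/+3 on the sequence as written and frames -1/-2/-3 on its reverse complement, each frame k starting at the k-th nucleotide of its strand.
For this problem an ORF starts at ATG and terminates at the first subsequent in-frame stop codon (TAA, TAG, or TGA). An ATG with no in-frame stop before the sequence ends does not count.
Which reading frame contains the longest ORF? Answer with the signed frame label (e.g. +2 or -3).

+3

Reverse complement (5'→3'): ATAGGCTAAACGACCTCTATTCGACTTCCCATTCAAA
Frame +1: TTT GAA TGG GAA GTC GAA TAG AGG TCG TTT AGC CTA — no ATG→stop ORF.
Frame +2: TTG AAT GGG AAG TCG AAT AGA GGT CGT TTA GCC TAT — no ATG→stop ORF.
Frame +3: TGA ATG GGA AGT CGA ATA GAG GTC GTT TAG CCT — ATG at 6, stop TAG at 30 → 27 nt.
Frame -1: ATA GGC TAA ACG ACC TCT ATT CGA CTT CCC ATT CAA — no ATG→stop ORF.
Frame -2: TAG GCT AAA CGA CCT CTA TTC GAC TTC CCA TTC AAA — no ATG→stop ORF.
Frame -3: AGG CTA AAC GAC CTC TAT TCG ACT TCC CAT TCA — no ATG→stop ORF.
Longest ORF is 27 nt in frame +3 (positions 6–32).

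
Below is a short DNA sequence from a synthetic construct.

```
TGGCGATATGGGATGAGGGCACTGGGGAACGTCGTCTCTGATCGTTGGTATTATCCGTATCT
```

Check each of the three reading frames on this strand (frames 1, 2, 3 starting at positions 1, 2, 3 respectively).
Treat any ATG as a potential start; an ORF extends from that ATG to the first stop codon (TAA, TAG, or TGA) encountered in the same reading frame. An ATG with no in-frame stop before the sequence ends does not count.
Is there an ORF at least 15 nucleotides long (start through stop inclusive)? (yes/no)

Frame 1: TGG CGA TAT GGG ATG AGG GCA CTG GGG AAC GTC GTC TCT GAT CGT TGG TAT TAT CCG TAT — no ATG→stop ORF.
Frame 2: GGC GAT ATG GGA TGA GGG CAC TGG GGA ACG TCG TCT CTG ATC GTT GGT ATT ATC CGT ATC — ATG at 8, stop TGA at 14 → 9 nt.
Frame 3: GCG ATA TGG GAT GAG GGC ACT GGG GAA CGT CGT CTC TGA TCG TTG GTA TTA TCC GTA TCT — no ATG→stop ORF.
Largest ORF found is 9 nucleotides < 15, so no.

no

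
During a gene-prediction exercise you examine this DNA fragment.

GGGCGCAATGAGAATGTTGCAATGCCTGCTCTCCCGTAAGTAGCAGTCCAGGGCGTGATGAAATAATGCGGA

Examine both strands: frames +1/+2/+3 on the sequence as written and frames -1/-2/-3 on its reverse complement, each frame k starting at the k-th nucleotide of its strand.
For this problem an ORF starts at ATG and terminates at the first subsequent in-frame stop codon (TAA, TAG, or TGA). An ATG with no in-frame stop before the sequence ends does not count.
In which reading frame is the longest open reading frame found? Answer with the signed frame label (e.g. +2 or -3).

Reverse complement (5'→3'): TCCGCATTATTTCATCACGCCCTGGACTGCTACTTACGGGAGAGCAGGCATTGCAACATTCTCATTGCGCCC
Frame +1: GGG CGC AAT GAG AAT GTT GCA ATG CCT GCT CTC CCG TAA GTA GCA GTC CAG GGC GTG ATG AAA TAA TGC GGA — ATG at 22, stop TAA at 37 → 18 nt; ATG at 58, stop TAA at 64 → 9 nt.
Frame +2: GGC GCA ATG AGA ATG TTG CAA TGC CTG CTC TCC CGT AAG TAG CAG TCC AGG GCG TGA TGA AAT AAT GCG — ATG at 8, stop TAG at 41 → 36 nt; ATG at 14, stop TAG at 41 → 30 nt.
Frame +3: GCG CAA TGA GAA TGT TGC AAT GCC TGC TCT CCC GTA AGT AGC AGT CCA GGG CGT GAT GAA ATA ATG CGG — no ATG→stop ORF.
Frame -1: TCC GCA TTA TTT CAT CAC GCC CTG GAC TGC TAC TTA CGG GAG AGC AGG CAT TGC AAC ATT CTC ATT GCG CCC — no ATG→stop ORF.
Frame -2: CCG CAT TAT TTC ATC ACG CCC TGG ACT GCT ACT TAC GGG AGA GCA GGC ATT GCA ACA TTC TCA TTG CGC — no ATG→stop ORF.
Frame -3: CGC ATT ATT TCA TCA CGC CCT GGA CTG CTA CTT ACG GGA GAG CAG GCA TTG CAA CAT TCT CAT TGC GCC — no ATG→stop ORF.
Longest ORF is 36 nt in frame +2 (positions 8–43).

+2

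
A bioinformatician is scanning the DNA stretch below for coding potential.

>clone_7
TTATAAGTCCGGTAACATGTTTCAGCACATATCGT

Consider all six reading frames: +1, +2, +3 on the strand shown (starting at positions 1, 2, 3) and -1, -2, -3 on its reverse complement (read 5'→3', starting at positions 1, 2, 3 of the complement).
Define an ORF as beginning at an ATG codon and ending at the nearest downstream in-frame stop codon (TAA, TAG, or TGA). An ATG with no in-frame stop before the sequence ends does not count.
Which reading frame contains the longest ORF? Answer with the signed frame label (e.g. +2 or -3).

-3

Reverse complement (5'→3'): ACGATATGTGCTGAAACATGTTACCGGACTTATAA
Frame +1: TTA TAA GTC CGG TAA CAT GTT TCA GCA CAT ATC — no ATG→stop ORF.
Frame +2: TAT AAG TCC GGT AAC ATG TTT CAG CAC ATA TCG — no ATG→stop ORF.
Frame +3: ATA AGT CCG GTA ACA TGT TTC AGC ACA TAT CGT — no ATG→stop ORF.
Frame -1: ACG ATA TGT GCT GAA ACA TGT TAC CGG ACT TAT — no ATG→stop ORF.
Frame -2: CGA TAT GTG CTG AAA CAT GTT ACC GGA CTT ATA — no ATG→stop ORF.
Frame -3: GAT ATG TGC TGA AAC ATG TTA CCG GAC TTA TAA — ATG at 6, stop TGA at 12 → 9 nt; ATG at 18, stop TAA at 33 → 18 nt.
Longest ORF is 18 nt in frame -3 (positions 18–35).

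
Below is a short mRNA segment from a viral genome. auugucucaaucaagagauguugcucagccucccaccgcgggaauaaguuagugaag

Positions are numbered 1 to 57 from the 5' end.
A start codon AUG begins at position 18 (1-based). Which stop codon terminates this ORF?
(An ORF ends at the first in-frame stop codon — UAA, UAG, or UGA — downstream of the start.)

Codons from position 18: AUG (18–20), UUG (21–23), CUC (24–26), AGC (27–29), CUC (30–32), CCA (33–35), CCG (36–38), CGG (39–41), GAA (42–44), UAA (45–47).
The first in-frame stop codon is UAA.

UAA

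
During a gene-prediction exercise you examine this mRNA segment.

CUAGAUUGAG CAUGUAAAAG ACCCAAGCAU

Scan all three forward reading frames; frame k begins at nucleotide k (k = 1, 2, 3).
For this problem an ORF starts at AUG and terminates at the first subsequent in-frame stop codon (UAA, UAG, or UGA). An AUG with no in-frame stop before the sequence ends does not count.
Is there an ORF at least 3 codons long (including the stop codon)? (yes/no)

no

Frame 1: CUA GAU UGA GCA UGU AAA AGA CCC AAG CAU — no AUG→stop ORF.
Frame 2: UAG AUU GAG CAU GUA AAA GAC CCA AGC — no AUG→stop ORF.
Frame 3: AGA UUG AGC AUG UAA AAG ACC CAA GCA — AUG at 12, stop UAA at 15 → 6 nt.
Largest ORF found is 2 codons < 3, so no.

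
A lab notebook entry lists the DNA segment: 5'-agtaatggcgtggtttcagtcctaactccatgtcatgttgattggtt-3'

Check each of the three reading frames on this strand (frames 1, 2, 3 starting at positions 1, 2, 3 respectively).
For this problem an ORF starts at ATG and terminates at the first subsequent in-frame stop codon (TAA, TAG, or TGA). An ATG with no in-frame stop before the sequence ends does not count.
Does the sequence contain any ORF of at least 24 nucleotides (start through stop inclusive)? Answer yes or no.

no

Frame 1: AGT AAT GGC GTG GTT TCA GTC CTA ACT CCA TGT CAT GTT GAT TGG — no ATG→stop ORF.
Frame 2: GTA ATG GCG TGG TTT CAG TCC TAA CTC CAT GTC ATG TTG ATT GGT — ATG at 5, stop TAA at 23 → 21 nt.
Frame 3: TAA TGG CGT GGT TTC AGT CCT AAC TCC ATG TCA TGT TGA TTG GTT — ATG at 30, stop TGA at 39 → 12 nt.
Largest ORF found is 21 nucleotides < 24, so no.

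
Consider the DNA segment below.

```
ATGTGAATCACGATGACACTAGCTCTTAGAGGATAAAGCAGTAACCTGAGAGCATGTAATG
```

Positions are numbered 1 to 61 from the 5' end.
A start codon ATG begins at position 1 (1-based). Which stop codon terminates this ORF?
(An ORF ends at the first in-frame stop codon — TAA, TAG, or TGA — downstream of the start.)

TGA

Codons from position 1: ATG (1–3), TGA (4–6).
The first in-frame stop codon is TGA.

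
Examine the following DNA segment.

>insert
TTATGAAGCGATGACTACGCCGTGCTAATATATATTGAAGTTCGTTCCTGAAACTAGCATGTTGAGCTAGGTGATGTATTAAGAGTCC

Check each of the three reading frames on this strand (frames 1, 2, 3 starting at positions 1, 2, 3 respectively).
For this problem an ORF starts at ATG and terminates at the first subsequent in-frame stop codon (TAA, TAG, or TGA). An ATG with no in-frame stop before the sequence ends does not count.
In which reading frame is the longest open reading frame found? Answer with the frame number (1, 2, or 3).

Frame 1: TTA TGA AGC GAT GAC TAC GCC GTG CTA ATA TAT ATT GAA GTT CGT TCC TGA AAC TAG CAT GTT GAG CTA GGT GAT GTA TTA AGA GTC — no ATG→stop ORF.
Frame 2: TAT GAA GCG ATG ACT ACG CCG TGC TAA TAT ATA TTG AAG TTC GTT CCT GAA ACT AGC ATG TTG AGC TAG GTG ATG TAT TAA GAG TCC — ATG at 11, stop TAA at 26 → 18 nt; ATG at 59, stop TAG at 68 → 12 nt; ATG at 74, stop TAA at 80 → 9 nt.
Frame 3: ATG AAG CGA TGA CTA CGC CGT GCT AAT ATA TAT TGA AGT TCG TTC CTG AAA CTA GCA TGT TGA GCT AGG TGA TGT ATT AAG AGT — ATG at 3, stop TGA at 12 → 12 nt.
Longest ORF is 18 nt in frame 2 (positions 11–28).

2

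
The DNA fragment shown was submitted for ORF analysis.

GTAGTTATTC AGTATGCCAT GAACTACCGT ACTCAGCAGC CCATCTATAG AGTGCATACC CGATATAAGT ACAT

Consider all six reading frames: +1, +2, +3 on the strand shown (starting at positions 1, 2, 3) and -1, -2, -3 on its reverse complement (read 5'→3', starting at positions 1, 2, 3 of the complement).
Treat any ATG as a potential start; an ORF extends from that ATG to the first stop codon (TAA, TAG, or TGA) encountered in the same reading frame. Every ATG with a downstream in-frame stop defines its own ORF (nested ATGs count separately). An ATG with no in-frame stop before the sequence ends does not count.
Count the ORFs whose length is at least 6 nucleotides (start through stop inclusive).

Reverse complement (5'→3'): ATGTACTTATATCGGGTATGCACTCTATAGATGGGCTGCTGAGTACGGTAGTTCATGGCATACTGAATAACTAC
Frame +1: GTA GTT ATT CAG TAT GCC ATG AAC TAC CGT ACT CAG CAG CCC ATC TAT AGA GTG CAT ACC CGA TAT AAG TAC — no ATG→stop ORF.
Frame +2: TAG TTA TTC AGT ATG CCA TGA ACT ACC GTA CTC AGC AGC CCA TCT ATA GAG TGC ATA CCC GAT ATA AGT ACA — ATG at 14, stop TGA at 20 → 9 nt.
Frame +3: AGT TAT TCA GTA TGC CAT GAA CTA CCG TAC TCA GCA GCC CAT CTA TAG AGT GCA TAC CCG ATA TAA GTA CAT — no ATG→stop ORF.
Frame -1: ATG TAC TTA TAT CGG GTA TGC ACT CTA TAG ATG GGC TGC TGA GTA CGG TAG TTC ATG GCA TAC TGA ATA ACT — ATG at 1, stop TAG at 28 → 30 nt; ATG at 31, stop TGA at 40 → 12 nt; ATG at 55, stop TGA at 64 → 12 nt.
Frame -2: TGT ACT TAT ATC GGG TAT GCA CTC TAT AGA TGG GCT GCT GAG TAC GGT AGT TCA TGG CAT ACT GAA TAA CTA — no ATG→stop ORF.
Frame -3: GTA CTT ATA TCG GGT ATG CAC TCT ATA GAT GGG CTG CTG AGT ACG GTA GTT CAT GGC ATA CTG AAT AAC TAC — no ATG→stop ORF.
ORFs ≥ 6 nucleotides: frame +2 14–22 (9 nucleotides), frame -1 1–30 (30 nucleotides), frame -1 31–42 (12 nucleotides), frame -1 55–66 (12 nucleotides). Count = 4.

4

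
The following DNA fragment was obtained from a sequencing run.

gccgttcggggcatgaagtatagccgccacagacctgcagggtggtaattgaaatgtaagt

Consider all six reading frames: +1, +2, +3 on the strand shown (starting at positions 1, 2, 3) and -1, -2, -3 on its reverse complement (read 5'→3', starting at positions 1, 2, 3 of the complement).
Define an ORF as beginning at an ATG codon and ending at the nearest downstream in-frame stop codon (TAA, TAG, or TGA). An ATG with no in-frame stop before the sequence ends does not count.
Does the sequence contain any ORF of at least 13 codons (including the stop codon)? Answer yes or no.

no

Reverse complement (5'→3'): ACTTACATTTCAATTACCACCCTGCAGGTCTGTGGCGGCTATACTTCATGCCCCGAACGGC
Frame +1: GCC GTT CGG GGC ATG AAG TAT AGC CGC CAC AGA CCT GCA GGG TGG TAA TTG AAA TGT AAG — ATG at 13, stop TAA at 46 → 36 nt.
Frame +2: CCG TTC GGG GCA TGA AGT ATA GCC GCC ACA GAC CTG CAG GGT GGT AAT TGA AAT GTA AGT — no ATG→stop ORF.
Frame +3: CGT TCG GGG CAT GAA GTA TAG CCG CCA CAG ACC TGC AGG GTG GTA ATT GAA ATG TAA — ATG at 54, stop TAA at 57 → 6 nt.
Frame -1: ACT TAC ATT TCA ATT ACC ACC CTG CAG GTC TGT GGC GGC TAT ACT TCA TGC CCC GAA CGG — no ATG→stop ORF.
Frame -2: CTT ACA TTT CAA TTA CCA CCC TGC AGG TCT GTG GCG GCT ATA CTT CAT GCC CCG AAC GGC — no ATG→stop ORF.
Frame -3: TTA CAT TTC AAT TAC CAC CCT GCA GGT CTG TGG CGG CTA TAC TTC ATG CCC CGA ACG — no ATG→stop ORF.
Largest ORF found is 12 codons < 13, so no.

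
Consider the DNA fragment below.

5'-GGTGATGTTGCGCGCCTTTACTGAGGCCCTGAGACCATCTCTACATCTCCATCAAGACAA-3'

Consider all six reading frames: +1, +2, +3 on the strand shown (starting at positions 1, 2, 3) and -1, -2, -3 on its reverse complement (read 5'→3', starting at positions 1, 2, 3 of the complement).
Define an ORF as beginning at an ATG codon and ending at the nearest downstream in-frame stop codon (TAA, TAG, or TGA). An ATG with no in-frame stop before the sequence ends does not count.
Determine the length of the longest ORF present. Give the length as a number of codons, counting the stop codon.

7

Reverse complement (5'→3'): TTGTCTTGATGGAGATGTAGAGATGGTCTCAGGGCCTCAGTAAAGGCGCGCAACATCACC
Frame +1: GGT GAT GTT GCG CGC CTT TAC TGA GGC CCT GAG ACC ATC TCT ACA TCT CCA TCA AGA CAA — no ATG→stop ORF.
Frame +2: GTG ATG TTG CGC GCC TTT ACT GAG GCC CTG AGA CCA TCT CTA CAT CTC CAT CAA GAC — no ATG→stop ORF.
Frame +3: TGA TGT TGC GCG CCT TTA CTG AGG CCC TGA GAC CAT CTC TAC ATC TCC ATC AAG ACA — no ATG→stop ORF.
Frame -1: TTG TCT TGA TGG AGA TGT AGA GAT GGT CTC AGG GCC TCA GTA AAG GCG CGC AAC ATC ACC — no ATG→stop ORF.
Frame -2: TGT CTT GAT GGA GAT GTA GAG ATG GTC TCA GGG CCT CAG TAA AGG CGC GCA ACA TCA — ATG at 23, stop TAA at 41 → 21 nt.
Frame -3: GTC TTG ATG GAG ATG TAG AGA TGG TCT CAG GGC CTC AGT AAA GGC GCG CAA CAT CAC — ATG at 9, stop TAG at 18 → 12 nt; ATG at 15, stop TAG at 18 → 6 nt.
Longest: frame -2, positions 23–43, 21 nt = 7 codons = 6 aa. → 7 codons.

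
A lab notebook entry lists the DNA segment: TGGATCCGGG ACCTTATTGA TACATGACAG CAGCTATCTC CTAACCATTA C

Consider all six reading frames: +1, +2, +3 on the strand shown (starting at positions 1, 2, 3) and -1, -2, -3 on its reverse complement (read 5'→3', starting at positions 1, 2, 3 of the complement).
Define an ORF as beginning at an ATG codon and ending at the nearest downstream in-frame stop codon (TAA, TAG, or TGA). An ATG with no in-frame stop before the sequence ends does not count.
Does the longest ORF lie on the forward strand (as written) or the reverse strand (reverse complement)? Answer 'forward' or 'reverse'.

Reverse complement (5'→3'): GTAATGGTTAGGAGATAGCTGCTGTCATGTATCAATAAGGTCCCGGATCCA
Frame +1: TGG ATC CGG GAC CTT ATT GAT ACA TGA CAG CAG CTA TCT CCT AAC CAT TAC — no ATG→stop ORF.
Frame +2: GGA TCC GGG ACC TTA TTG ATA CAT GAC AGC AGC TAT CTC CTA ACC ATT — no ATG→stop ORF.
Frame +3: GAT CCG GGA CCT TAT TGA TAC ATG ACA GCA GCT ATC TCC TAA CCA TTA — ATG at 24, stop TAA at 42 → 21 nt.
Frame -1: GTA ATG GTT AGG AGA TAG CTG CTG TCA TGT ATC AAT AAG GTC CCG GAT CCA — ATG at 4, stop TAG at 16 → 15 nt.
Frame -2: TAA TGG TTA GGA GAT AGC TGC TGT CAT GTA TCA ATA AGG TCC CGG ATC — no ATG→stop ORF.
Frame -3: AAT GGT TAG GAG ATA GCT GCT GTC ATG TAT CAA TAA GGT CCC GGA TCC — ATG at 27, stop TAA at 36 → 12 nt.
Forward-strand max 21 nt; reverse-strand max 15 nt. The forward strand has the longer ORF.

forward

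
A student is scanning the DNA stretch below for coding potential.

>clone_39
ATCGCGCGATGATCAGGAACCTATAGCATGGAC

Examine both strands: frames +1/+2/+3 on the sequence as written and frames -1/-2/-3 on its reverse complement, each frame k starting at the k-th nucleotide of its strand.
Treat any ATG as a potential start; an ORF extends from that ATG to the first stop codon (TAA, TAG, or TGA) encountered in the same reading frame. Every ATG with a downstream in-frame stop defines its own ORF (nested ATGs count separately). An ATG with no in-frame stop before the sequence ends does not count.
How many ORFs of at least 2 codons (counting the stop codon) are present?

Reverse complement (5'→3'): GTCCATGCTATAGGTTCCTGATCATCGCGCGAT
Frame +1: ATC GCG CGA TGA TCA GGA ACC TAT AGC ATG GAC — no ATG→stop ORF.
Frame +2: TCG CGC GAT GAT CAG GAA CCT ATA GCA TGG — no ATG→stop ORF.
Frame +3: CGC GCG ATG ATC AGG AAC CTA TAG CAT GGA — ATG at 9, stop TAG at 24 → 18 nt.
Frame -1: GTC CAT GCT ATA GGT TCC TGA TCA TCG CGC GAT — no ATG→stop ORF.
Frame -2: TCC ATG CTA TAG GTT CCT GAT CAT CGC GCG — ATG at 5, stop TAG at 11 → 9 nt.
Frame -3: CCA TGC TAT AGG TTC CTG ATC ATC GCG CGA — no ATG→stop ORF.
ORFs ≥ 2 codons: frame +3 9–26 (6 codons), frame -2 5–13 (3 codons). Count = 2.

2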